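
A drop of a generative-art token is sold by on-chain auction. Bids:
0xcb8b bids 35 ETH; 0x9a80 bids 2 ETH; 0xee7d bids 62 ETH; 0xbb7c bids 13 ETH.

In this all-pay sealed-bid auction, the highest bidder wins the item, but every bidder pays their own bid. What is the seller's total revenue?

All-pay sealed-bid auction: the highest bidder wins the item, but every bidder pays their own bid.
Bids ranked: 62 (0xee7d) > 35 (0xcb8b) > 13 (0xbb7c) > 2 (0x9a80)
0xee7d wins with the top bid; all bids are sunk regardless.
Every bidder forfeits their bid regardless of winning.
Revenue = 35 + 2 + 62 + 13 = 112 ETH.

Total revenue: 112 ETH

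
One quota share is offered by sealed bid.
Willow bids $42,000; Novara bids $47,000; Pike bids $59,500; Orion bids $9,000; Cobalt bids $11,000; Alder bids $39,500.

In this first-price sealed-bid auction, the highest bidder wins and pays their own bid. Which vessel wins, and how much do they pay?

Bids in order: 59,500 (Pike) > 47,000 (Novara) > 42,000 (Willow) > 39,500 (Alder) > 11,000 (Cobalt) > 9,000 (Orion)
Pike is highest → pays own bid, $59,500.

Pike pays $59,500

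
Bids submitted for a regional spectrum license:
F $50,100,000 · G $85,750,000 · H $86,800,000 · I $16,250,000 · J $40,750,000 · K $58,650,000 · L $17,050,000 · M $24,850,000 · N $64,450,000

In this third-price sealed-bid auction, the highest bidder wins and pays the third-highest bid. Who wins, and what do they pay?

H pays $64,450,000

Bids in order: 86,800,000 (H) > 85,750,000 (G) > 64,450,000 (N) > 58,650,000 (K) > 50,100,000 (F) > 40,750,000 (J) > …
H wins; payment is bid #3 in the ranking = $64,450,000.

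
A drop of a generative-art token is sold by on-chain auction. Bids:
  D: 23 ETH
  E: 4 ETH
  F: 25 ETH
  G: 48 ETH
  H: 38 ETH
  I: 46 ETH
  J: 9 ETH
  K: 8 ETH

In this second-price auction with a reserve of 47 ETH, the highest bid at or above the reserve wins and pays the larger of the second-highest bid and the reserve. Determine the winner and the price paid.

Sorting bids: 48 (G) > 46 (I) > 38 (H) > 25 (F) > 23 (D) > 9 (J) > …
Highest eligible bid: G at 48 ETH.
Second-highest bid 46 ETH is below the reserve 47 ETH, so the reserve binds → payment 47 ETH.

G pays 47 ETH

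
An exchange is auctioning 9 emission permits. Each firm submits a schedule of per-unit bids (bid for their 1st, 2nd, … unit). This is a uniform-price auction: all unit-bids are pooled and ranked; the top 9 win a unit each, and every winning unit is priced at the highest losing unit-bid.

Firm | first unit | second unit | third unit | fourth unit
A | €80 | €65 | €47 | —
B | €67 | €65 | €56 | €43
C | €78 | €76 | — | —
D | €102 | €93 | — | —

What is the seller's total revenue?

Merging the schedules and taking the best 9: 102 (D-1), 93 (D-2), 80 (A-1), 78 (C-1), 76 (C-2), 67 (B-1), 65 (A-2), 65 (B-2), 56 (B-3)
The (k+1)-th unit-bid is €47.
Allocation: A 2, B 3, C 2, D 2. Every unit priced at €47.
Revenue = 9 × 47 = €423.

Total revenue: €423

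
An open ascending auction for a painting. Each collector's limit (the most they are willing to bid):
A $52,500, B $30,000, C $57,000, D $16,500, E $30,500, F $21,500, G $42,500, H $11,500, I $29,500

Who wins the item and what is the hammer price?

C wins at $52,500

Limits ranked: 57,000 (C) > 52,500 (A) > 42,500 (G) > 30,500 (E) > 30,000 (B) > 29,500 (I) > …
Once the price passes $52,500, only C is left; the hammer falls at A's limit of $52,500.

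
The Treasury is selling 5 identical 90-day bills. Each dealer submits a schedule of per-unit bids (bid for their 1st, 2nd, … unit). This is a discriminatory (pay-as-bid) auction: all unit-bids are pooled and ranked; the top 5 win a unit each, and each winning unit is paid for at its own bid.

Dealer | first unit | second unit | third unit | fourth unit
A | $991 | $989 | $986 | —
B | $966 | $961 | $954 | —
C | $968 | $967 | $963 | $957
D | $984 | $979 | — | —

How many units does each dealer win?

A 3, D 2

Pooled unit-bids ranked (top 5): 991 (A-1), 989 (A-2), 986 (A-3), 984 (D-1), 979 (D-2)
Next rejected bid: $968 (not a price — pay-as-bid).
Allocation: A 3, D 2.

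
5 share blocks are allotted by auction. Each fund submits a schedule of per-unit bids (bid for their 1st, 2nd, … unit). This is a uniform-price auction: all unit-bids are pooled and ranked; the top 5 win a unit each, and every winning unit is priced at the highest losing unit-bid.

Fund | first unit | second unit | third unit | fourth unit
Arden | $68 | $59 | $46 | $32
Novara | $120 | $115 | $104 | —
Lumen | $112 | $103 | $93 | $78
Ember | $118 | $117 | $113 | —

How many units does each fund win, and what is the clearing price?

Merging the schedules and taking the best 5: 120 (Novara-1), 118 (Ember-1), 117 (Ember-2), 115 (Novara-2), 113 (Ember-3)
First bid not allocated: $112.
Allocation: Ember 3, Novara 2.

Ember 3, Novara 2; clearing price $112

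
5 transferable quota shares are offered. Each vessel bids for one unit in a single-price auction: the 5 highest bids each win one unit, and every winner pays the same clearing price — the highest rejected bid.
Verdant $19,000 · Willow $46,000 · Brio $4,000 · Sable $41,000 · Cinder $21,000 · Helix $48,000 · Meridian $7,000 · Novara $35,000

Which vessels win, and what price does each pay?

Ordering the bids: 48,000 (Helix), 46,000 (Willow), 41,000 (Sable), 35,000 (Novara), 21,000 (Cinder), 19,000 (Verdant), 7,000 (Meridian), …
Winners (5 units): Helix, Willow, Sable, Novara, Cinder.
Highest unsuccessful bid: $19,000 → clearing price.

Helix, Willow, Sable, Novara, Cinder; each pays $19,000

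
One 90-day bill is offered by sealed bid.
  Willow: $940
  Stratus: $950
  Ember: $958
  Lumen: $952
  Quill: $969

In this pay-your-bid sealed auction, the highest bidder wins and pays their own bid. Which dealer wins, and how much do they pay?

Quill pays $969

Bids in order: 969 (Quill) > 958 (Ember) > 952 (Lumen) > 950 (Stratus) > 940 (Willow)
Quill is highest → pays own bid, $969.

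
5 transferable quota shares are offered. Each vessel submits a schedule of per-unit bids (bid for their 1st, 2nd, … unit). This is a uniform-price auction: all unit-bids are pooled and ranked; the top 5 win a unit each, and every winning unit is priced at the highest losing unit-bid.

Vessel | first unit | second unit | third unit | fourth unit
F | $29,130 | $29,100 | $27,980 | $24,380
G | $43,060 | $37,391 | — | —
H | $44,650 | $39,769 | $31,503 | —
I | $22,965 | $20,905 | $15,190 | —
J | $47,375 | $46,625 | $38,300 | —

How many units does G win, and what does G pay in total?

G: 1 unit, pays $38,300

Pooled unit-bids ranked (top 5): 47,375 (J-1), 46,625 (J-2), 44,650 (H-1), 43,060 (G-1), 39,769 (H-2)
Highest rejected unit-bid = $38,300.
G wins 1 unit(s) at $38,300 each.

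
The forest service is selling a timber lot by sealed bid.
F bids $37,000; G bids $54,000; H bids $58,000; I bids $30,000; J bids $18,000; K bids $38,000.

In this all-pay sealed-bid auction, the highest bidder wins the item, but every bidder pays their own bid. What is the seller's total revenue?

Total revenue: $235,000

Bids ranked: 58,000 (H) > 54,000 (G) > 38,000 (K) > 37,000 (F) > 30,000 (I) > 18,000 (J)
H wins with the top bid; all bids are sunk regardless.
Every bidder forfeits their bid regardless of winning.
Revenue = 37,000 + 54,000 + 58,000 + 30,000 + 18,000 + 38,000 = $235,000.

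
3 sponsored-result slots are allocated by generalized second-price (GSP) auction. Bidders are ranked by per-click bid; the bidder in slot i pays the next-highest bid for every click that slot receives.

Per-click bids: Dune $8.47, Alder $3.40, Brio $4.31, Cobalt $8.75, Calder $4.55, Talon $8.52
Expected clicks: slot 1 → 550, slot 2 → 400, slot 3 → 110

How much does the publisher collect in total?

Sorting advertisers: $8.75 (Cobalt) > $8.52 (Talon) > $8.47 (Dune) > $4.55 (Calder) > …
Slot 1: Cobalt pays $8.52 × 550 = $4686.00
Slot 2: Talon pays $8.47 × 400 = $3388.00
Slot 3: Dune pays $4.55 × 110 = $500.50
Total = $8574.50

Total revenue: $8574.50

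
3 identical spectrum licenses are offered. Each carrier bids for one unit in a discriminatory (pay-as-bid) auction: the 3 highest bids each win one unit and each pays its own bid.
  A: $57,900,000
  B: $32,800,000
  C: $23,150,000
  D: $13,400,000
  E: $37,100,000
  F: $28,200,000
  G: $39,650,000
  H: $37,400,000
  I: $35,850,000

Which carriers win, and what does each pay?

Sorting: 57,900,000 (A), 39,650,000 (G), 37,400,000 (H), 37,100,000 (E), 35,850,000 (I), …
Top 3: A, G, H.
Each winner pays its own bid: A $57,900,000, G $39,650,000, H $37,400,000.

A $57,900,000, G $39,650,000, H $37,400,000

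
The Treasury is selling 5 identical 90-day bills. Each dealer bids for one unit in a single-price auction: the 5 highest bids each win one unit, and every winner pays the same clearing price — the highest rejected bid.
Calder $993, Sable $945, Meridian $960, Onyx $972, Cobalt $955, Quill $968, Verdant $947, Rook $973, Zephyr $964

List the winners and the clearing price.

Sorting: 993 (Calder), 973 (Rook), 972 (Onyx), 968 (Quill), 964 (Zephyr), 960 (Meridian), 955 (Cobalt), …
Top 5: Calder, Rook, Onyx, Quill, Zephyr.
First losing bid is Meridian's $960, which sets the uniform price.

Calder, Rook, Onyx, Quill, Zephyr; each pays $960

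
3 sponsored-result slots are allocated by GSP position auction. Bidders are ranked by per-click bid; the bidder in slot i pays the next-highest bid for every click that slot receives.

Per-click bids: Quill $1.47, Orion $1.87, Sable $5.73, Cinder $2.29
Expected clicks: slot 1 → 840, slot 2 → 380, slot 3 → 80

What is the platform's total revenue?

Total revenue: $2751.80

Ranked by bid: $5.73 (Sable) > $2.29 (Cinder) > $1.87 (Orion) > $1.47 (Quill)
Slot 1: Sable pays $2.29 × 840 = $1923.60
Slot 2: Cinder pays $1.87 × 380 = $710.60
Slot 3: Orion pays $1.47 × 80 = $117.60
Total = $2751.80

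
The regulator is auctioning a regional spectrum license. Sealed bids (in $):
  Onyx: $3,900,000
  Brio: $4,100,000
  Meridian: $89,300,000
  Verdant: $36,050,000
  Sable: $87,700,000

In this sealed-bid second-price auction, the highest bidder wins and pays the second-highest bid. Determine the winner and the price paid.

Meridian pays $87,700,000

Bids in order: 89,300,000 (Meridian) > 87,700,000 (Sable) > 36,050,000 (Verdant) > 4,100,000 (Brio) > 3,900,000 (Onyx)
Meridian wins with the highest bid; price is set by the runner-up at $87,700,000.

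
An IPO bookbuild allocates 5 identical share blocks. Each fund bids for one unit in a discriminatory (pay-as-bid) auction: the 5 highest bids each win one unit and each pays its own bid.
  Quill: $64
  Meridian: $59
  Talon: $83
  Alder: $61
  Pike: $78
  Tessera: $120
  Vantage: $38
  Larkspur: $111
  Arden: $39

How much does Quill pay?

Ordering the bids: 120 (Tessera), 111 (Larkspur), 83 (Talon), 78 (Pike), 64 (Quill), 61 (Alder), 59 (Meridian), …
The 5 highest are Tessera, Larkspur, Talon, Pike, Quill.
Quill wins → own bid $64.

Quill pays $64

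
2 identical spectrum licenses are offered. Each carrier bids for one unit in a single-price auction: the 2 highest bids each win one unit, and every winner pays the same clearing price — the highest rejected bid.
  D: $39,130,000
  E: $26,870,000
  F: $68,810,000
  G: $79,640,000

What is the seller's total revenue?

Ordering the bids: 79,640,000 (G), 68,810,000 (F), 39,130,000 (D), 26,870,000 (E)
Winners (2 units): G, F.
Clearing price = highest rejected bid = $39,130,000.
Total revenue = 2 × $39,130,000 = $78,260,000.

Total revenue: $78,260,000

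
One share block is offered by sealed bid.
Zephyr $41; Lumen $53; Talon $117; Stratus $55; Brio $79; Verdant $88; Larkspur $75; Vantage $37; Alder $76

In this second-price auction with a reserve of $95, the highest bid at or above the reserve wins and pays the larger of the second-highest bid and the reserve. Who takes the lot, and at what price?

Talon pays $95

Bids ranked: 117 (Talon) > 88 (Verdant) > 79 (Brio) > 76 (Alder) > 75 (Larkspur) > 55 (Stratus) > …
Talon has the top bid at or above the reserve ($117).
Second-highest bid $88 is below the reserve $95, so the reserve binds → payment $95.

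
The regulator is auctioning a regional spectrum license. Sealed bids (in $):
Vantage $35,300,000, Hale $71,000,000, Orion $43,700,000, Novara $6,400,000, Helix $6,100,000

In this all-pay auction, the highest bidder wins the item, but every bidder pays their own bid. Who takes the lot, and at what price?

Bids ranked: 71,000,000 (Hale) > 43,700,000 (Orion) > 35,300,000 (Vantage) > 6,400,000 (Novara) > 6,100,000 (Helix)
Hale wins with the top bid; all bids are sunk regardless.

Hale pays $71,000,000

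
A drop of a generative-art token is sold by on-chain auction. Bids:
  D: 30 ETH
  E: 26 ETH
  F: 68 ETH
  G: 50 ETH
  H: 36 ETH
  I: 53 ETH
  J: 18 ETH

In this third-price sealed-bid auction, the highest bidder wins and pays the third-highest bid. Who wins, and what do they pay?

F pays 50 ETH

Bids ranked: 68 (F) > 53 (I) > 50 (G) > 36 (H) > 30 (D) > 26 (E) > …
F is highest; pays the third-highest bid, 50 ETH.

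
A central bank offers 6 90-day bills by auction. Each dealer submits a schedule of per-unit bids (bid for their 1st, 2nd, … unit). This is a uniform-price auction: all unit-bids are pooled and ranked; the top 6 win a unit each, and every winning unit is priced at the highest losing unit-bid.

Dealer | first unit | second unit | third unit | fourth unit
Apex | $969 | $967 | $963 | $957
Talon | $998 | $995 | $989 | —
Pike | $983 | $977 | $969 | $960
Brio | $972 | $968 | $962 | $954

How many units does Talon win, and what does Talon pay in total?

Talon: 3 units, pays $2,907

All unit-bids, highest first — top 6: 998 (Talon-1), 995 (Talon-2), 989 (Talon-3), 983 (Pike-1), 977 (Pike-2), 972 (Brio-1)
First bid not allocated: $969.
Talon wins 3 unit(s) at $969 each.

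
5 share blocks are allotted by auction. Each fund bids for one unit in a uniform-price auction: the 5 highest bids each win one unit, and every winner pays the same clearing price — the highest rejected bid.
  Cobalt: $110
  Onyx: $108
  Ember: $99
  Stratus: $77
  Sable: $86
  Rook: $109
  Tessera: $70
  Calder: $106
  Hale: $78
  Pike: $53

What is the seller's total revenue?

Total revenue: $430

Bids ranked high→low: 110 (Cobalt), 109 (Rook), 108 (Onyx), 106 (Calder), 99 (Ember), 86 (Sable), 78 (Hale), …
Top 5: Cobalt, Rook, Onyx, Calder, Ember.
Clearing price = highest rejected bid = $86.
Total revenue = 5 × $86 = $430.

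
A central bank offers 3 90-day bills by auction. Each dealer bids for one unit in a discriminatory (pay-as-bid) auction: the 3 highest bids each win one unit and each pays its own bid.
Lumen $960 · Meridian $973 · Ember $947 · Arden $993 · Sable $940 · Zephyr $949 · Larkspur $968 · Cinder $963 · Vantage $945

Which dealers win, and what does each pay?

Sorting: 993 (Arden), 973 (Meridian), 968 (Larkspur), 963 (Cinder), 960 (Lumen), …
Winners (3 units): Arden, Meridian, Larkspur.
Each winner pays its own bid: Arden $993, Meridian $973, Larkspur $968.

Arden $993, Meridian $973, Larkspur $968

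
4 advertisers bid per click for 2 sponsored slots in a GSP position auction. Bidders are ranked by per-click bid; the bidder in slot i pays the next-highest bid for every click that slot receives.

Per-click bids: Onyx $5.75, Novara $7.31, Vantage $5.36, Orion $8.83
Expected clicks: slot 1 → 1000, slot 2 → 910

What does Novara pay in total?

Sorting advertisers: $8.83 (Orion) > $7.31 (Novara) > $5.75 (Onyx) > …
Novara holds slot 2 → pays next bid $5.75 × 910 clicks = $5232.50.

Novara pays $5232.50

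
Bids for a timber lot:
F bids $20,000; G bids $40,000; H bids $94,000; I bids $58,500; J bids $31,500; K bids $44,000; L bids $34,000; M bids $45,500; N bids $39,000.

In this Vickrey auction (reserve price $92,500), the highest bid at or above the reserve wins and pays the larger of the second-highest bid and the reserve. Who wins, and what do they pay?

Bids ranked: 94,000 (H) > 58,500 (I) > 45,500 (M) > 44,000 (K) > 40,000 (G) > 39,000 (N) > …
Highest eligible bid: H at $94,000.
Second-highest bid $58,500 is below the reserve $92,500, so the reserve binds → payment $92,500.

H pays $92,500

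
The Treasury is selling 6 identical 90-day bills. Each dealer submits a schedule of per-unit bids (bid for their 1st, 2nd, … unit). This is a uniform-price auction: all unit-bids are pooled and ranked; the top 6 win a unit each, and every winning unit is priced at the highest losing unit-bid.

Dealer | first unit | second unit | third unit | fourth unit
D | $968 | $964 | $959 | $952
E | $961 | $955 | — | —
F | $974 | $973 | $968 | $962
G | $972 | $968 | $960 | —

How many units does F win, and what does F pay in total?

All unit-bids, highest first — top 6: 974 (F-1), 973 (F-2), 972 (G-1), 968 (D-1), 968 (F-3), 968 (G-2)
First bid not allocated: $964.
F wins 3 unit(s) at $964 each.

F: 3 units, pays $2,892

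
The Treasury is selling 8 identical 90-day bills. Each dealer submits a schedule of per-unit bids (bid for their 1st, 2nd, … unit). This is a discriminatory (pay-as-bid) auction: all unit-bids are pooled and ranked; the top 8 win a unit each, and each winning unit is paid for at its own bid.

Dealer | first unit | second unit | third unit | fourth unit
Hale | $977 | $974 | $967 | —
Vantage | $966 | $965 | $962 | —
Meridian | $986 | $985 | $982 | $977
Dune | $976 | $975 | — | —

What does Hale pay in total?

Hale pays $1,951

Merging the schedules and taking the best 8: 986 (Meridian-1), 985 (Meridian-2), 982 (Meridian-3), 977 (Hale-1), 977 (Meridian-4), 976 (Dune-1), 975 (Dune-2), 974 (Hale-2)
Next rejected bid: $967 (not a price — pay-as-bid).
Hale's winning unit-bids: 977 + 974 = $1,951.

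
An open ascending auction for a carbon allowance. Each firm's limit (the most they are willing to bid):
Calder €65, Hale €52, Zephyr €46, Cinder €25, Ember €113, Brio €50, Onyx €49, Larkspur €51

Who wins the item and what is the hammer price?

Ember wins at €65

Limits in order: 113 (Ember) > 65 (Calder) > 52 (Hale) > 51 (Larkspur) > 50 (Brio) > 49 (Onyx) > …
Bidding ends when Calder exits at €65; Ember takes it.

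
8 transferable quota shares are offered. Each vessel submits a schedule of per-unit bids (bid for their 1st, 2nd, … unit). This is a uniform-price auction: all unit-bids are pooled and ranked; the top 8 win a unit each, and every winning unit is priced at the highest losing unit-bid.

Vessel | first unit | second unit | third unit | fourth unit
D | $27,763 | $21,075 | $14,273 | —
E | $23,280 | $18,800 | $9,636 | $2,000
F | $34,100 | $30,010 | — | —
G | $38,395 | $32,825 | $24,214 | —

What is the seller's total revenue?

Total revenue: $150,400

Pooled unit-bids ranked (top 8): 38,395 (G-1), 34,100 (F-1), 32,825 (G-2), 30,010 (F-2), 27,763 (D-1), 24,214 (G-3), 23,280 (E-1), 21,075 (D-2)
The (k+1)-th unit-bid is $18,800.
Allocation: D 2, E 1, F 2, G 3. Every unit priced at $18,800.
Revenue = 8 × 18,800 = $150,400.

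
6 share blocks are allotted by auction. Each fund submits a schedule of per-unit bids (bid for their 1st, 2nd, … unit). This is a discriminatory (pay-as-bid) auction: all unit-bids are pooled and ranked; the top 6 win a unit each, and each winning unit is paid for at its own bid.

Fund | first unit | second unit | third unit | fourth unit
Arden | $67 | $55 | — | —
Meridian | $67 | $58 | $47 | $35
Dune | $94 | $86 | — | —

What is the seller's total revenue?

Merging the schedules and taking the best 6: 94 (Dune-1), 86 (Dune-2), 67 (Arden-1), 67 (Meridian-1), 58 (Meridian-2), 55 (Arden-2)
Next rejected bid: $47 (not a price — pay-as-bid).
Each winning unit pays its own bid.
Revenue = 94 + 86 + 67 + 67 + 58 + 55 = $427.

Total revenue: $427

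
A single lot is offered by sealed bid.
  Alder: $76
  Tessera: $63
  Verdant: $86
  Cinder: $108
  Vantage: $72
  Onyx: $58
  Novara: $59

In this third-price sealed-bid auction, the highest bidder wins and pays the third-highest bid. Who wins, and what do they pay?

Cinder pays $76

Sorting bids: 108 (Cinder) > 86 (Verdant) > 76 (Alder) > 72 (Vantage) > 63 (Tessera) > 59 (Novara) > …
Cinder is highest; pays the third-highest bid, $76.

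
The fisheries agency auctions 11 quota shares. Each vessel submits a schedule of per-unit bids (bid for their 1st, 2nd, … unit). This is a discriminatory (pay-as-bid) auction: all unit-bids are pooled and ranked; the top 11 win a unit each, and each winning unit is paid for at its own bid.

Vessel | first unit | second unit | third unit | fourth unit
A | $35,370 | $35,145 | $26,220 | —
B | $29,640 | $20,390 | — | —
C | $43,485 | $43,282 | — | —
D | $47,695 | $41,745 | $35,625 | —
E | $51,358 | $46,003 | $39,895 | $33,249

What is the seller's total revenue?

Total revenue: $452,852

Merging the schedules and taking the best 11: 51,358 (E-1), 47,695 (D-1), 46,003 (E-2), 43,485 (C-1), 43,282 (C-2), 41,745 (D-2), 39,895 (E-3), 35,625 (D-3), 35,370 (A-1), 35,145 (A-2), 33,249 (E-4)
Next rejected bid: $29,640 (not a price — pay-as-bid).
Each winning unit pays its own bid.
Revenue = 51,358 + 47,695 + 46,003 + 43,485 + 43,282 + 41,745 + 39,895 + 35,625 + 35,370 + 35,145 + 33,249 = $452,852.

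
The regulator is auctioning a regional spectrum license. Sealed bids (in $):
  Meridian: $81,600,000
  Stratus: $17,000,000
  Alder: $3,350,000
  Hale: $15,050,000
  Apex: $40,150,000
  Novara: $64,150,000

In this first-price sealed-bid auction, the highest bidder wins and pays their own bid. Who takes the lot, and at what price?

Meridian pays $81,600,000

Bids ranked: 81,600,000 (Meridian) > 64,150,000 (Novara) > 40,150,000 (Apex) > 17,000,000 (Stratus) > 15,050,000 (Hale) > 3,350,000 (Alder)
Meridian has the highest bid and pays exactly that: $81,600,000.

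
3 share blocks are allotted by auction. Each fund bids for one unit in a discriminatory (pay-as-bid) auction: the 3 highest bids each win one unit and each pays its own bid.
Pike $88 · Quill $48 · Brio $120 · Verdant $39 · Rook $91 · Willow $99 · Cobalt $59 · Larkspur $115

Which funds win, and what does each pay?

Brio $120, Larkspur $115, Willow $99

Sorting: 120 (Brio), 115 (Larkspur), 99 (Willow), 91 (Rook), 88 (Pike), …
Top 3: Brio, Larkspur, Willow.
Each winner pays its own bid: Brio $120, Larkspur $115, Willow $99.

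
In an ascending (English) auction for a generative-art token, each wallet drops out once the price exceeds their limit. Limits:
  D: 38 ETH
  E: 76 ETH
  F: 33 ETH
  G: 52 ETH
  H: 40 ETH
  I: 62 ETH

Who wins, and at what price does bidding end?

E wins at 62 ETH

Limits in order: 76 (E) > 62 (I) > 52 (G) > 40 (H) > 38 (D) > 33 (F)
I is the last rival to drop out, at 62 ETH; E remains and wins at that price.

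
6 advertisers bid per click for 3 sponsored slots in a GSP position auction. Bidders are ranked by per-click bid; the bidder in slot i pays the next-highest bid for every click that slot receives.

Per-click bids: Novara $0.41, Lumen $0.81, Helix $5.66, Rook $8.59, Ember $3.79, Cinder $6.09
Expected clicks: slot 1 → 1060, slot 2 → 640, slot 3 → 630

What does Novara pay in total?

Ranked by bid: $8.59 (Rook) > $6.09 (Cinder) > $5.66 (Helix) > $3.79 (Ember) > …
Novara ranks below slot 3 → no slot, pays nothing.

Novara pays $0.00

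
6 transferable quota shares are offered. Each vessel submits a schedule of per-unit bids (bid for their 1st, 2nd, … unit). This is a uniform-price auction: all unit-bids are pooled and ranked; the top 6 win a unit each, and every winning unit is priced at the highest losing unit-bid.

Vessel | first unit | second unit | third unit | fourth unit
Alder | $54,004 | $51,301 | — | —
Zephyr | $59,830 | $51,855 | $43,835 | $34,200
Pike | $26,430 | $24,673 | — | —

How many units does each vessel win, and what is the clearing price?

All unit-bids, highest first — top 6: 59,830 (Zephyr-1), 54,004 (Alder-1), 51,855 (Zephyr-2), 51,301 (Alder-2), 43,835 (Zephyr-3), 34,200 (Zephyr-4)
First bid not allocated: $26,430.
Allocation: Alder 2, Zephyr 4.

Alder 2, Zephyr 4; clearing price $26,430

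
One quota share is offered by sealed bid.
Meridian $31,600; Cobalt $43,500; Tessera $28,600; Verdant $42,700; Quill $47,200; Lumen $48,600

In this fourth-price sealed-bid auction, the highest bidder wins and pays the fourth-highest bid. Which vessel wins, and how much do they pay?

Lumen pays $42,700

Rule: the highest bidder wins and pays the fourth-highest bid.
Bids ranked: 48,600 (Lumen) > 47,200 (Quill) > 43,500 (Cobalt) > 42,700 (Verdant) > 31,600 (Meridian) > 28,600 (Tessera)
Lumen is highest; pays the fourth-highest bid, $42,700.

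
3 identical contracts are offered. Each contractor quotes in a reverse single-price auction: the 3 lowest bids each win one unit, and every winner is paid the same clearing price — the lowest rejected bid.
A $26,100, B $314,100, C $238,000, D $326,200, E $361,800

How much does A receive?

A is paid $326,200

Sorting: 26,100 (A), 238,000 (C), 314,100 (B), 326,200 (D), 361,800 (E)
Lowest 3: A, C, B.
Clearing price = lowest rejected bid = $326,200.
A wins → is paid $326,200.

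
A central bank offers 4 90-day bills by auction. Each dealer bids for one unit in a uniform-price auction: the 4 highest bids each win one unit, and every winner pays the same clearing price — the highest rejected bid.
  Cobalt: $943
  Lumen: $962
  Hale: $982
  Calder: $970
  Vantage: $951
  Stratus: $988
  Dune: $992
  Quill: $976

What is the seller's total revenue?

Sorting: 992 (Dune), 988 (Stratus), 982 (Hale), 976 (Quill), 970 (Calder), 962 (Lumen), …
The 4 highest are Dune, Stratus, Hale, Quill.
First losing bid is Calder's $970, which sets the uniform price.
Total revenue = 4 × $970 = $3,880.

Total revenue: $3,880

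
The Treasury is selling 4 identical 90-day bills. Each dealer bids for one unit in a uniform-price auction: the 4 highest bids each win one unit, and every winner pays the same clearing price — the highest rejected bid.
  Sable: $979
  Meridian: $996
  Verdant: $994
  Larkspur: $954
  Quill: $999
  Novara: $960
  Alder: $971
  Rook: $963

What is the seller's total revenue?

Total revenue: $3,884

Sorting: 999 (Quill), 996 (Meridian), 994 (Verdant), 979 (Sable), 971 (Alder), 963 (Rook), …
Winners (4 units): Quill, Meridian, Verdant, Sable.
Clearing price = highest rejected bid = $971.
Total revenue = 4 × $971 = $3,884.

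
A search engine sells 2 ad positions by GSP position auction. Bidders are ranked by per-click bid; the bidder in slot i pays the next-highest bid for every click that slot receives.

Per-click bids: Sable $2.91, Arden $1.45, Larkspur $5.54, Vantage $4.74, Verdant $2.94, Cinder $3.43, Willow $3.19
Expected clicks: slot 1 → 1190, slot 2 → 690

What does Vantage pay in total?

Vantage pays $2366.70

Ranked by bid: $5.54 (Larkspur) > $4.74 (Vantage) > $3.43 (Cinder) > …
Vantage holds slot 2 → pays next bid $3.43 × 690 clicks = $2366.70.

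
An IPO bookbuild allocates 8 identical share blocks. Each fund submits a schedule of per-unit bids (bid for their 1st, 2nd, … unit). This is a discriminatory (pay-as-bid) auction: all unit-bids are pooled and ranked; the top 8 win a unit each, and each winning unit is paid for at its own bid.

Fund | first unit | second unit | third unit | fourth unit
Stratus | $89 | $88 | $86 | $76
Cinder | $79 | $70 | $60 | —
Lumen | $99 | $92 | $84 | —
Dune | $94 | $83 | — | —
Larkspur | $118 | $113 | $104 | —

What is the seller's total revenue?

Pooled unit-bids ranked (top 8): 118 (Larkspur-1), 113 (Larkspur-2), 104 (Larkspur-3), 99 (Lumen-1), 94 (Dune-1), 92 (Lumen-2), 89 (Stratus-1), 88 (Stratus-2)
Next rejected bid: $86 (not a price — pay-as-bid).
Each winning unit pays its own bid.
Revenue = 118 + 113 + 104 + 99 + 94 + 92 + 89 + 88 = $797.

Total revenue: $797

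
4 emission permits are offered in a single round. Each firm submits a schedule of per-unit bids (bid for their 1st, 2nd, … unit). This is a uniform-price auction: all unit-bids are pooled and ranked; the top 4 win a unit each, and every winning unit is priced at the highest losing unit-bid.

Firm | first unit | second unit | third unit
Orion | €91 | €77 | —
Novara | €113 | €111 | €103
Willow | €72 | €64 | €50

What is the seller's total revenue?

Total revenue: €308

Merging the schedules and taking the best 4: 113 (Novara-1), 111 (Novara-2), 103 (Novara-3), 91 (Orion-1)
First bid not allocated: €77.
Allocation: Novara 3, Orion 1. Every unit priced at €77.
Revenue = 4 × 77 = €308.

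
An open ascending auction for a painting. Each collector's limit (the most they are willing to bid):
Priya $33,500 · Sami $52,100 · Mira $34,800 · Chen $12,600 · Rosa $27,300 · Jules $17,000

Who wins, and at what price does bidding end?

Open ascending-bid auction: the price rises until one bidder remains; the winner pays the price at which the last rival dropped out.
Limits ranked: 52,100 (Sami) > 34,800 (Mira) > 33,500 (Priya) > 27,300 (Rosa) > 17,000 (Jules) > 12,600 (Chen)
Once the price passes $34,800, only Sami is left; the hammer falls at Mira's limit of $34,800.

Sami wins at $34,800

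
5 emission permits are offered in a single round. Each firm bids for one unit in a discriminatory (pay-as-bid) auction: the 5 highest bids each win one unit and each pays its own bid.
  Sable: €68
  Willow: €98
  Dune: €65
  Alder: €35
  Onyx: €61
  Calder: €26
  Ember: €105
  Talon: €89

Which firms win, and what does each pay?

Bids ranked high→low: 105 (Ember), 98 (Willow), 89 (Talon), 68 (Sable), 65 (Dune), 61 (Onyx), 35 (Alder), …
The 5 highest are Ember, Willow, Talon, Sable, Dune.
Each winner pays its own bid: Ember €105, Willow €98, Talon €89, Sable €68, Dune €65.

Ember €105, Willow €98, Talon €89, Sable €68, Dune €65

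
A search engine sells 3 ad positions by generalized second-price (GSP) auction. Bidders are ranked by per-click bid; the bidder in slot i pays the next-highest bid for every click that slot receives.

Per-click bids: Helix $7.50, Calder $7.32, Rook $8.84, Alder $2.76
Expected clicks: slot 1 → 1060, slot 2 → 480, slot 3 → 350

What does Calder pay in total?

Ranked by bid: $8.84 (Rook) > $7.50 (Helix) > $7.32 (Calder) > $2.76 (Alder)
Calder holds slot 3 → pays next bid $2.76 × 350 clicks = $966.00.

Calder pays $966.00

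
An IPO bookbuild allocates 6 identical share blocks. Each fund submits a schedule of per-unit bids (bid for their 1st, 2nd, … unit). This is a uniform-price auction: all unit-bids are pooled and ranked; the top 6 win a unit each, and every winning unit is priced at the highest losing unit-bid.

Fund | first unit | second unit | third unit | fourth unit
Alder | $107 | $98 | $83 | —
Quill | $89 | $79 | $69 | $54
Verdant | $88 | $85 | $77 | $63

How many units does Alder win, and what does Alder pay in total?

All unit-bids, highest first — top 6: 107 (Alder-1), 98 (Alder-2), 89 (Quill-1), 88 (Verdant-1), 85 (Verdant-2), 83 (Alder-3)
Highest rejected unit-bid = $79.
Alder wins 3 unit(s) at $79 each.

Alder: 3 units, pays $237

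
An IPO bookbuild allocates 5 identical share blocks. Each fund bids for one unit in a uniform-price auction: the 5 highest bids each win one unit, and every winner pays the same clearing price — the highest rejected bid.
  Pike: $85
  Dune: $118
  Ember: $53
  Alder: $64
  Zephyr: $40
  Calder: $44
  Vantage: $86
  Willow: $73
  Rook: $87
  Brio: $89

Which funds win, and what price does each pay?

Sorting: 118 (Dune), 89 (Brio), 87 (Rook), 86 (Vantage), 85 (Pike), 73 (Willow), 64 (Alder), …
Winners (5 units): Dune, Brio, Rook, Vantage, Pike.
First losing bid is Willow's $73, which sets the uniform price.

Dune, Brio, Rook, Vantage, Pike; each pays $73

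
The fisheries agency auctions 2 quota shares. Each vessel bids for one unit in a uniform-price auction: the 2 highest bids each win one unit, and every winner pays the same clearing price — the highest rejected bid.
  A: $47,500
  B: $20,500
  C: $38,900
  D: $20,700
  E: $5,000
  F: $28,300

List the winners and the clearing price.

Sorting: 47,500 (A), 38,900 (C), 28,300 (F), 20,700 (D), …
The 2 highest are A, C.
First losing bid is F's $28,300, which sets the uniform price.

A, C; each pays $28,300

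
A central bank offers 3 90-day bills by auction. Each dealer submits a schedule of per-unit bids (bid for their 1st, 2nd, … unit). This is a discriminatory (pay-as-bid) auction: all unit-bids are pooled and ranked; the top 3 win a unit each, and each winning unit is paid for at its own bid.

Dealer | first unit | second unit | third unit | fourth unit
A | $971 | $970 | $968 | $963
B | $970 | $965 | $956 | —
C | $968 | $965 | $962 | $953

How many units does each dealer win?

A 2, B 1

Pooled unit-bids ranked (top 3): 971 (A-1), 970 (A-2), 970 (B-1)
Next rejected bid: $968 (not a price — pay-as-bid).
Allocation: A 2, B 1.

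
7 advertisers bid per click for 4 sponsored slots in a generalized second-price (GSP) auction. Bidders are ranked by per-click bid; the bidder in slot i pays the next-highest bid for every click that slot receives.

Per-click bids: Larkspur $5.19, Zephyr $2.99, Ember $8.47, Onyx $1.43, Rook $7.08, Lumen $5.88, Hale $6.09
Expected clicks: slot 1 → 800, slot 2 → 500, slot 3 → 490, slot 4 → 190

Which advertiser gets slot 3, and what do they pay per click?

Sorting advertisers: $8.47 (Ember) > $7.08 (Rook) > $6.09 (Hale) > $5.88 (Lumen) > $5.19 (Larkspur) > …
Slot 3 goes to the third-ranked bidder, Hale, who pays the next bid down: $5.88/click.

Hale; $5.88 per click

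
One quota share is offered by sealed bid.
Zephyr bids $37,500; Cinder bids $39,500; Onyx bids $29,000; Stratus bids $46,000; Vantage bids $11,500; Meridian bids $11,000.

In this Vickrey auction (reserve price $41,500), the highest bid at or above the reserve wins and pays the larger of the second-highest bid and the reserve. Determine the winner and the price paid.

Stratus pays $41,500

Rule: the highest bid at or above the reserve wins and pays the larger of the second-highest bid and the reserve.
Bids in order: 46,000 (Stratus) > 39,500 (Cinder) > 37,500 (Zephyr) > 29,000 (Onyx) > 11,500 (Vantage) > 11,000 (Meridian)
Highest eligible bid: Stratus at $46,000.
max(second-highest $39,500, reserve $41,500) = $41,500.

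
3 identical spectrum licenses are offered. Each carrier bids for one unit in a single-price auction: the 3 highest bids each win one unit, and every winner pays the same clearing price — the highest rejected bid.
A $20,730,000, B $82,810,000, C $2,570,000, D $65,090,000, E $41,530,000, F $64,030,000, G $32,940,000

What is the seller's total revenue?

Sorting: 82,810,000 (B), 65,090,000 (D), 64,030,000 (F), 41,530,000 (E), 32,940,000 (G), …
Winners (3 units): B, D, F.
Highest unsuccessful bid: $41,530,000 → clearing price.
Total revenue = 3 × $41,530,000 = $124,590,000.

Total revenue: $124,590,000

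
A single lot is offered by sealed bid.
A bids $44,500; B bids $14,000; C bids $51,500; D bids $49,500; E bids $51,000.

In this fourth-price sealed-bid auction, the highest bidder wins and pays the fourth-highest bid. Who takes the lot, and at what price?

C pays $44,500

Bids ranked: 51,500 (C) > 51,000 (E) > 49,500 (D) > 44,500 (A) > 14,000 (B)
C is highest; pays the fourth-highest bid, $44,500.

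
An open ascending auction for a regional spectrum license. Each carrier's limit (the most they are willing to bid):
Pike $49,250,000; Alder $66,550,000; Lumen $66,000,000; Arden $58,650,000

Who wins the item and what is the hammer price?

Rule: the price rises until one bidder remains; the winner pays the price at which the last rival dropped out.
Limits ranked: 66,550,000 (Alder) > 66,000,000 (Lumen) > 58,650,000 (Arden) > 49,250,000 (Pike)
Lumen is the last rival to drop out, at $66,000,000; Alder remains and wins at that price.

Alder wins at $66,000,000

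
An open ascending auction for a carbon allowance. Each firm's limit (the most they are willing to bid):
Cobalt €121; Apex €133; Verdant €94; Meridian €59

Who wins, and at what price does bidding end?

Open ascending-bid auction: the price rises until one bidder remains; the winner pays the price at which the last rival dropped out.
Sorting limits: 133 (Apex) > 121 (Cobalt) > 94 (Verdant) > 59 (Meridian)
Bidding ends when Cobalt exits at €121; Apex takes it.

Apex wins at €121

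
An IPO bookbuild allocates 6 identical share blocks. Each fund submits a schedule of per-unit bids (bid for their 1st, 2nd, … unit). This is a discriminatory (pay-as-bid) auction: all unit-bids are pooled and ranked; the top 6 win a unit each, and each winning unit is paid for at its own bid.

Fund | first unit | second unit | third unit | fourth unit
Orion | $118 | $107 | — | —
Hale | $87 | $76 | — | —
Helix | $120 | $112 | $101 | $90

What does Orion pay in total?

Merging the schedules and taking the best 6: 120 (Helix-1), 118 (Orion-1), 112 (Helix-2), 107 (Orion-2), 101 (Helix-3), 90 (Helix-4)
Next rejected bid: $87 (not a price — pay-as-bid).
Orion's winning unit-bids: 118 + 107 = $225.

Orion pays $225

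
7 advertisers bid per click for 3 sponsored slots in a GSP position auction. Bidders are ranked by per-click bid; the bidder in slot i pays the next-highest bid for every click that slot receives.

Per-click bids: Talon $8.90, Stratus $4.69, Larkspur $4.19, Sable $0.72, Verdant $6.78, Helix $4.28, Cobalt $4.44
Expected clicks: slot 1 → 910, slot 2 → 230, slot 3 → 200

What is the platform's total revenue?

Sorting advertisers: $8.90 (Talon) > $6.78 (Verdant) > $4.69 (Stratus) > $4.44 (Cobalt) > …
Slot 1: Talon pays $6.78 × 910 = $6169.80
Slot 2: Verdant pays $4.69 × 230 = $1078.70
Slot 3: Stratus pays $4.44 × 200 = $888.00
Total = $8136.50

Total revenue: $8136.50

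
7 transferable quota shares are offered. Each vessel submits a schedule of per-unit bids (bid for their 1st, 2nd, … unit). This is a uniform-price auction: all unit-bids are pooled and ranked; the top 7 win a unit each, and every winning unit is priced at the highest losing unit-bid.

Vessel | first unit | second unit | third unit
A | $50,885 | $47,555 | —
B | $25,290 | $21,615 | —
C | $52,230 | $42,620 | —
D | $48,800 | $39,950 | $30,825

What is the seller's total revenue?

Merging the schedules and taking the best 7: 52,230 (C-1), 50,885 (A-1), 48,800 (D-1), 47,555 (A-2), 42,620 (C-2), 39,950 (D-2), 30,825 (D-3)
Highest rejected unit-bid = $25,290.
Allocation: A 2, C 2, D 3. Every unit priced at $25,290.
Revenue = 7 × 25,290 = $177,030.

Total revenue: $177,030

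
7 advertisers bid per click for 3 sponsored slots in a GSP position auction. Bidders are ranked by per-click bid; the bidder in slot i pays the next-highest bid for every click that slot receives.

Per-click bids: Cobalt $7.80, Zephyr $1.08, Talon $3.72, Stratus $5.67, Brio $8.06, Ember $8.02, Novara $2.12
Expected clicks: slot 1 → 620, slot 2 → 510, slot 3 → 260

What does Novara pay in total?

Ranked by bid: $8.06 (Brio) > $8.02 (Ember) > $7.80 (Cobalt) > $5.67 (Stratus) > …
Novara ranks below slot 3 → no slot, pays nothing.

Novara pays $0.00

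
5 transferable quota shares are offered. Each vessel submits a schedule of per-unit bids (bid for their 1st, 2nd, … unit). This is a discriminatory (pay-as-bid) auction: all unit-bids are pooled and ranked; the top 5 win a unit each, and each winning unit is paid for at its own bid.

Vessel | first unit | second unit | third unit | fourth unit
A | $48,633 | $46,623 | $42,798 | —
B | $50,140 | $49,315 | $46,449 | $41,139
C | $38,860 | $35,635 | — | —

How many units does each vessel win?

A 2, B 3

All unit-bids, highest first — top 5: 50,140 (B-1), 49,315 (B-2), 48,633 (A-1), 46,623 (A-2), 46,449 (B-3)
Next rejected bid: $42,798 (not a price — pay-as-bid).
Allocation: A 2, B 3.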